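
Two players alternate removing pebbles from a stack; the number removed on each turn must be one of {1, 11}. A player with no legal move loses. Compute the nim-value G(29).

n :  0  1  2  3  4  5  6  7  8  9 10 11 12 13 14 15 16 17 18 19 20 21 22 23 24 25 26 27 28 29
G :  0  1  0  1  0  1  0  1  0  1  0  1  0  1  0  1  0  1  0  1  0  1  0  1  0  1  0  1  0  1

1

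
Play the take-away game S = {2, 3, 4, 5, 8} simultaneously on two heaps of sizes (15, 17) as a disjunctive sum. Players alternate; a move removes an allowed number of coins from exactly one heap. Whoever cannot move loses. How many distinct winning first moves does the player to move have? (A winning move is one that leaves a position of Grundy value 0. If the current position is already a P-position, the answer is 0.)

3

All heaps use S = {2, 3, 4, 5, 8}:
G(0) = 0
G(1) = mex{} = 0
G(2) = mex{0} = 1
G(3) = mex{0,0} = 1
G(4) = mex{1,0,0} = 2
G(5) = mex{1,1,0,0} = 2
G(6) = mex{2,1,1,0} = 3
G(7) = mex{2,2,1,1} = 0
G(8) = mex{3,2,2,1,0} = 4
G(9) = mex{0,3,2,2,0} = 1
G(10) = mex{4,0,3,2,1} = 5
G(11) = mex{1,4,0,3,1} = 2
G(12) = mex{5,1,4,0,2} = 3
G(13) = mex{2,5,1,4,2} = 0
G(14) = mex{3,2,5,1,3} = 0
G(15) = mex{0,3,2,5,0} = 1
G(16) = mex{0,0,3,2,4} = 1
G(17) = mex{1,0,0,3,1} = 2
Heap A: G(15) = 1.
Heap B: G(17) = 2.
Combined Grundy value = 1 ⊕ 2 = 3.
A winning move leaves total XOR = 0, i.e. changes one component's Grundy value g to g ⊕ X where X is the current total.
Heap A: need g' = 1⊕3 = 2. Options: 15−2→G=0, 15−3→G=3, 15−4→G=2, 15−5→G=5, 15−8→G=0. Hits: 1.
Heap B: need g' = 2⊕3 = 1. Options: 17−2→G=1, 17−3→G=0, 17−4→G=0, 17−5→G=3, 17−8→G=1. Hits: 2.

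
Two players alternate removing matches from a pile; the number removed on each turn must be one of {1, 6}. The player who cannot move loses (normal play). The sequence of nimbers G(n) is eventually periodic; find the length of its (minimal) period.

7

n :  0  1  2  3  4  5  6  7  8  9 10 11 12 13 14 15
G :  0  1  0  1  0  1  2  0  1  0  1  0  1  2  0  1
G(n+7) = G(n) holds for n = 0,…,5 (a full window of length max(S) = 6), so the sequence is purely periodic with period 7.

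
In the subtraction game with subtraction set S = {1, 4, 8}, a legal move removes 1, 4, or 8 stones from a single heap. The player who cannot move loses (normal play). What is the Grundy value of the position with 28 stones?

n :  0  1  2  3  4  5  6  7  8  9 10 11 12 13 14 15 16 17 18 19 20 21 22 23 24 25 26 27 28
G :  0  1  0  1  2  0  1  0  1  2  3  2  0  1  0  1  2  0  1  0  1  2  3  2  0  1  0  1  2

2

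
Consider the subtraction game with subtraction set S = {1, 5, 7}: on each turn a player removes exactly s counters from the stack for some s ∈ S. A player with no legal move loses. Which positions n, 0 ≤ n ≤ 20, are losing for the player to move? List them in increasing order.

0, 2, 4, 6, 8, 10, 12, 14, 16, 18, 20

n :  0  1  2  3  4  5  6  7  8  9 10 11 12 13 14 15 16 17 18 19 20
G :  0  1  0  1  0  1  0  1  0  1  0  1  0  1  0  1  0  1  0  1  0
P-positions are exactly the n with G(n) = 0.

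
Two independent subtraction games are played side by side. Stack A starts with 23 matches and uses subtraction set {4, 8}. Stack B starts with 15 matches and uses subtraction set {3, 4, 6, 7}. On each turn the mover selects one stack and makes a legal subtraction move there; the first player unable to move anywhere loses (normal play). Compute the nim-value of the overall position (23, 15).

3

Stack A, S = {4, 8}:
G(0) = 0
G(1) = mex{} = 0
G(2) = mex{} = 0
G(3) = mex{} = 0
G(4) = mex{0} = 1
G(5) = mex{0} = 1
G(6) = mex{0} = 1
G(7) = mex{0} = 1
G(8) = mex{1,0} = 2
G(9) = mex{1,0} = 2
G(10) = mex{1,0} = 2
G(11) = mex{1,0} = 2
G(12) = mex{2,1} = 0
G(13) = mex{2,1} = 0
G(14) = mex{2,1} = 0
G(15) = mex{2,1} = 0
G(16) = mex{0,2} = 1
G(17) = mex{0,2} = 1
G(18) = mex{0,2} = 1
G(19) = mex{0,2} = 1
G(20) = mex{1,0} = 2
G(21) = mex{1,0} = 2
G(22) = mex{1,0} = 2
G(23) = mex{1,0} = 2
G_A(23) = 2.
Stack B, S = {3, 4, 6, 7}:
G(0) = 0
G(1) = mex{} = 0
G(2) = mex{} = 0
G(3) = mex{0} = 1
G(4) = mex{0,0} = 1
G(5) = mex{0,0} = 1
G(6) = mex{1,0,0} = 2
G(7) = mex{1,1,0,0} = 2
G(8) = mex{1,1,0,0} = 2
G(9) = mex{2,1,1,0} = 3
G(10) = mex{2,2,1,1} = 0
G(11) = mex{2,2,1,1} = 0
G(12) = mex{3,2,2,1} = 0
G(13) = mex{0,3,2,2} = 1
G(14) = mex{0,0,2,2} = 1
G(15) = mex{0,0,3,2} = 1
G_B(15) = 1.
Combined Grundy value = 2 ⊕ 1 = 3.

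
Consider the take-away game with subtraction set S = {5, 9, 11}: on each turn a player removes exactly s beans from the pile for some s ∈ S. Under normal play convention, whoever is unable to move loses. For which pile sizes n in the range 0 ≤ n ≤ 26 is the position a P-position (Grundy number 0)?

n :  0  1  2  3  4  5  6  7  8  9 10 11 12 13 14 15 16 17 18 19 20 21 22 23 24 25 26
G :  0  0  0  0  0  1  1  1  1  1  2  2  2  2  2  3  0  0  0  0  0  1  1  1  1  1  2
P-positions are exactly the n with G(n) = 0.

0, 1, 2, 3, 4, 16, 17, 18, 19, 20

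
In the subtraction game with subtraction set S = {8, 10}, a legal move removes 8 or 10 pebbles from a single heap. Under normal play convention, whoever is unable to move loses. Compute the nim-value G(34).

2

G(0) = 0
G(1) = mex{} = 0
G(2) = mex{} = 0
G(3) = mex{} = 0
G(4) = mex{} = 0
G(5) = mex{} = 0
G(6) = mex{} = 0
G(7) = mex{} = 0
G(8) = mex{0} = 1
G(9) = mex{0} = 1
G(10) = mex{0,0} = 1
G(11) = mex{0,0} = 1
G(12) = mex{0,0} = 1
G(13) = mex{0,0} = 1
G(14) = mex{0,0} = 1
G(15) = mex{0,0} = 1
G(16) = mex{1,0} = 2
G(17) = mex{1,0} = 2
G(18) = mex{1,1} = 0
G(19) = mex{1,1} = 0
G(20) = mex{1,1} = 0
G(21) = mex{1,1} = 0
G(22) = mex{1,1} = 0
G(23) = mex{1,1} = 0
G(24) = mex{2,1} = 0
G(25) = mex{2,1} = 0
G(26) = mex{0,2} = 1
G(27) = mex{0,2} = 1
G(28) = mex{0,0} = 1
G(29) = mex{0,0} = 1
G(30) = mex{0,0} = 1
G(31) = mex{0,0} = 1
G(32) = mex{0,0} = 1
G(33) = mex{0,0} = 1
G(34) = mex{1,0} = 2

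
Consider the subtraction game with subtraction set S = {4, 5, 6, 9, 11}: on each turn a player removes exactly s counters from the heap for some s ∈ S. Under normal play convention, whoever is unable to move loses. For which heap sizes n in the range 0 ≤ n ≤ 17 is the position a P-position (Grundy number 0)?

n :  0  1  2  3  4  5  6  7  8  9 10 11 12 13 14 15 16 17
G :  0  0  0  0  1  1  1  1  2  2  2  2  3  3  3  0  0  0
P-positions are exactly the n with G(n) = 0.

0, 1, 2, 3, 15, 16, 17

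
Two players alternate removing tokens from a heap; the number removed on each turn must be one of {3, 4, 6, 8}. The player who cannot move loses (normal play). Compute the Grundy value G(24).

0

G(0) = 0
G(1) = mex{} = 0
G(2) = mex{} = 0
G(3) = mex{0} = 1
G(4) = mex{0,0} = 1
G(5) = mex{0,0} = 1
G(6) = mex{1,0,0} = 2
G(7) = mex{1,1,0} = 2
G(8) = mex{1,1,0,0} = 2
G(9) = mex{2,1,1,0} = 3
G(10) = mex{2,2,1,0} = 3
G(11) = mex{2,2,1,1} = 0
G(12) = mex{3,2,2,1} = 0
G(13) = mex{3,3,2,1} = 0
G(14) = mex{0,3,2,2} = 1
G(15) = mex{0,0,3,2} = 1
G(16) = mex{0,0,3,2} = 1
G(17) = mex{1,0,0,3} = 2
G(18) = mex{1,1,0,3} = 2
G(19) = mex{1,1,0,0} = 2
G(20) = mex{2,1,1,0} = 3
G(21) = mex{2,2,1,0} = 3
G(22) = mex{2,2,1,1} = 0
G(23) = mex{3,2,2,1} = 0
G(24) = mex{3,3,2,1} = 0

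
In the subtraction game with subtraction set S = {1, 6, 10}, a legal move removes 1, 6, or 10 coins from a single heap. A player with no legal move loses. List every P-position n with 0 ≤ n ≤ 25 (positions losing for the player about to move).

n :  0  1  2  3  4  5  6  7  8  9 10 11 12 13 14 15 16 17 18 19 20 21 22 23 24 25
G :  0  1  0  1  0  1  2  0  1  0  1  0  1  2  3  2  0  1  0  1  0  1  2  0  1  0
P-positions are exactly the n with G(n) = 0.

0, 2, 4, 7, 9, 11, 16, 18, 20, 23, 25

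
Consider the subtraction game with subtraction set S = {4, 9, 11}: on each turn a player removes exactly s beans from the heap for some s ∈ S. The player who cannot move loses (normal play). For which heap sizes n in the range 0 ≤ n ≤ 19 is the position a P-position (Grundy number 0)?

G(0) = 0
G(1) = mex{} = 0
G(2) = mex{} = 0
G(3) = mex{} = 0
G(4) = mex{0} = 1
G(5) = mex{0} = 1
G(6) = mex{0} = 1
G(7) = mex{0} = 1
G(8) = mex{1} = 0
G(9) = mex{1,0} = 2
G(10) = mex{1,0} = 2
G(11) = mex{1,0,0} = 2
G(12) = mex{0,0,0} = 1
G(13) = mex{2,1,0} = 3
G(14) = mex{2,1,0} = 3
G(15) = mex{2,1,1} = 0
G(16) = mex{1,1,1} = 0
G(17) = mex{3,0,1} = 2
G(18) = mex{3,2,1} = 0
G(19) = mex{0,2,0} = 1
P-positions are exactly the n with G(n) = 0.

0, 1, 2, 3, 8, 15, 16, 18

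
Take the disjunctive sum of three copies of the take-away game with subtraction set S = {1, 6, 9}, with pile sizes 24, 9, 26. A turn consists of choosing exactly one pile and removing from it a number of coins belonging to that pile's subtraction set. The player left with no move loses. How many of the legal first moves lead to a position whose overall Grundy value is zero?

All piles use S = {1, 6, 9}:
G(0) = 0
G(1) = mex{0} = 1
G(2) = mex{1} = 0
G(3) = mex{0} = 1
G(4) = mex{1} = 0
G(5) = mex{0} = 1
G(6) = mex{1,0} = 2
G(7) = mex{2,1} = 0
G(8) = mex{0,0} = 1
G(9) = mex{1,1,0} = 2
G(10) = mex{2,0,1} = 3
G(11) = mex{3,1,0} = 2
G(12) = mex{2,2,1} = 0
G(13) = mex{0,0,0} = 1
G(14) = mex{1,1,1} = 0
G(15) = mex{0,2,2} = 1
G(16) = mex{1,3,0} = 2
G(17) = mex{2,2,1} = 0
G(18) = mex{0,0,2} = 1
G(19) = mex{1,1,3} = 0
G(20) = mex{0,0,2} = 1
G(21) = mex{1,1,0} = 2
G(22) = mex{2,2,1} = 0
G(23) = mex{0,0,0} = 1
G(24) = mex{1,1,1} = 0
G(25) = mex{0,0,2} = 1
G(26) = mex{1,1,0} = 2
Pile A: G(24) = 0.
Pile B: G(9) = 2.
Pile C: G(26) = 2.
Combined Grundy value = 0 ⊕ 2 ⊕ 2 = 0.
A winning move leaves total XOR = 0, i.e. changes one component's Grundy value g to g ⊕ X where X is the current total.
Pile A: target g' = 0⊕0 = 0, but every legal move changes the Grundy value (mex property), so 0 moves.
Pile B: target g' = 2⊕0 = 2, but every legal move changes the Grundy value (mex property), so 0 moves.
Pile C: target g' = 2⊕0 = 2, but every legal move changes the Grundy value (mex property), so 0 moves.

0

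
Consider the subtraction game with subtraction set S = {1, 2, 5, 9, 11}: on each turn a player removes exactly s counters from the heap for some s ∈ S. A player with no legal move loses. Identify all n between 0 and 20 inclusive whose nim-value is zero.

G(0) = 0
G(1) = mex{0} = 1
G(2) = mex{1,0} = 2
G(3) = mex{2,1} = 0
G(4) = mex{0,2} = 1
G(5) = mex{1,0,0} = 2
G(6) = mex{2,1,1} = 0
G(7) = mex{0,2,2} = 1
G(8) = mex{1,0,0} = 2
G(9) = mex{2,1,1,0} = 3
G(10) = mex{3,2,2,1} = 0
G(11) = mex{0,3,0,2,0} = 1
G(12) = mex{1,0,1,0,1} = 2
G(13) = mex{2,1,2,1,2} = 0
G(14) = mex{0,2,3,2,0} = 1
G(15) = mex{1,0,0,0,1} = 2
G(16) = mex{2,1,1,1,2} = 0
G(17) = mex{0,2,2,2,0} = 1
G(18) = mex{1,0,0,3,1} = 2
G(19) = mex{2,1,1,0,2} = 3
G(20) = mex{3,2,2,1,3} = 0
P-positions are exactly the n with G(n) = 0.

0, 3, 6, 10, 13, 16, 20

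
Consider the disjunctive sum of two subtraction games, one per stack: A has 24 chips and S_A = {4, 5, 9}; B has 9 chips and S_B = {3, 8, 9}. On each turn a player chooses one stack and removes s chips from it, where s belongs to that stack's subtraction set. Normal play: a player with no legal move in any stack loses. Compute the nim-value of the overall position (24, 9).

3

Stack A, S = {4, 5, 9}:
G(0) = 0
G(1) = mex{} = 0
G(2) = mex{} = 0
G(3) = mex{} = 0
G(4) = mex{0} = 1
G(5) = mex{0,0} = 1
G(6) = mex{0,0} = 1
G(7) = mex{0,0} = 1
G(8) = mex{1,0} = 2
G(9) = mex{1,1,0} = 2
G(10) = mex{1,1,0} = 2
G(11) = mex{1,1,0} = 2
G(12) = mex{2,1,0} = 3
G(13) = mex{2,2,1} = 0
G(14) = mex{2,2,1} = 0
G(15) = mex{2,2,1} = 0
G(16) = mex{3,2,1} = 0
G(17) = mex{0,3,2} = 1
G(18) = mex{0,0,2} = 1
G(19) = mex{0,0,2} = 1
G(20) = mex{0,0,2} = 1
G(21) = mex{1,0,3} = 2
G(22) = mex{1,1,0} = 2
G(23) = mex{1,1,0} = 2
G(24) = mex{1,1,0} = 2
G_A(24) = 2.
Stack B, S = {3, 8, 9}:
G(0) = 0
G(1) = mex{} = 0
G(2) = mex{} = 0
G(3) = mex{0} = 1
G(4) = mex{0} = 1
G(5) = mex{0} = 1
G(6) = mex{1} = 0
G(7) = mex{1} = 0
G(8) = mex{1,0} = 2
G(9) = mex{0,0,0} = 1
G_B(9) = 1.
Combined Grundy value = 2 ⊕ 1 = 3.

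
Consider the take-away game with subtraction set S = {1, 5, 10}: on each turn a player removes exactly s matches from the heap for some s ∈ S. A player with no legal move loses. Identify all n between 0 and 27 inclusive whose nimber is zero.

0, 2, 4, 6, 8, 15, 17, 19, 21, 23

n :  0  1  2  3  4  5  6  7  8  9 10 11 12 13 14 15 16 17 18 19 20 21 22 23 24 25 26 27
G :  0  1  0  1  0  1  0  1  0  1  2  3  2  3  2  0  1  0  1  0  1  0  1  0  1  2  3  2
P-positions are exactly the n with G(n) = 0.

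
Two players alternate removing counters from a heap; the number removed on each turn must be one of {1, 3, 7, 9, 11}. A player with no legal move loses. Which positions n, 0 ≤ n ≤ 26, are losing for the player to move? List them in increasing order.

0, 2, 4, 6, 8, 10, 12, 14, 16, 18, 20, 22, 24, 26

n :  0  1  2  3  4  5  6  7  8  9 10 11 12 13 14 15 16 17 18 19 20 21 22 23 24 25 26
G :  0  1  0  1  0  1  0  1  0  1  0  1  0  1  0  1  0  1  0  1  0  1  0  1  0  1  0
P-positions are exactly the n with G(n) = 0.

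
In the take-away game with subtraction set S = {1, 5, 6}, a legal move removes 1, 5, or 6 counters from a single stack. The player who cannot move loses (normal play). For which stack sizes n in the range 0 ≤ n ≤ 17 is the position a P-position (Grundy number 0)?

0, 2, 4, 11, 13, 15

G(0) = 0
G(1) = mex{0} = 1
G(2) = mex{1} = 0
G(3) = mex{0} = 1
G(4) = mex{1} = 0
G(5) = mex{0,0} = 1
G(6) = mex{1,1,0} = 2
G(7) = mex{2,0,1} = 3
G(8) = mex{3,1,0} = 2
G(9) = mex{2,0,1} = 3
G(10) = mex{3,1,0} = 2
G(11) = mex{2,2,1} = 0
G(12) = mex{0,3,2} = 1
G(13) = mex{1,2,3} = 0
G(14) = mex{0,3,2} = 1
G(15) = mex{1,2,3} = 0
G(16) = mex{0,0,2} = 1
G(17) = mex{1,1,0} = 2
P-positions are exactly the n with G(n) = 0.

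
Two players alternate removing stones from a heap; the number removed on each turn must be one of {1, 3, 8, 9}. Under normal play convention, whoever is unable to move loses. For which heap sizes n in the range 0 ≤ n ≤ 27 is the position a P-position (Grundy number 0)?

0, 2, 4, 6, 16, 18, 20, 22

G(0) = 0
G(1) = mex{0} = 1
G(2) = mex{1} = 0
G(3) = mex{0,0} = 1
G(4) = mex{1,1} = 0
G(5) = mex{0,0} = 1
G(6) = mex{1,1} = 0
G(7) = mex{0,0} = 1
G(8) = mex{1,1,0} = 2
G(9) = mex{2,0,1,0} = 3
G(10) = mex{3,1,0,1} = 2
G(11) = mex{2,2,1,0} = 3
G(12) = mex{3,3,0,1} = 2
G(13) = mex{2,2,1,0} = 3
G(14) = mex{3,3,0,1} = 2
G(15) = mex{2,2,1,0} = 3
G(16) = mex{3,3,2,1} = 0
G(17) = mex{0,2,3,2} = 1
G(18) = mex{1,3,2,3} = 0
G(19) = mex{0,0,3,2} = 1
G(20) = mex{1,1,2,3} = 0
G(21) = mex{0,0,3,2} = 1
G(22) = mex{1,1,2,3} = 0
G(23) = mex{0,0,3,2} = 1
G(24) = mex{1,1,0,3} = 2
G(25) = mex{2,0,1,0} = 3
G(26) = mex{3,1,0,1} = 2
G(27) = mex{2,2,1,0} = 3
P-positions are exactly the n with G(n) = 0.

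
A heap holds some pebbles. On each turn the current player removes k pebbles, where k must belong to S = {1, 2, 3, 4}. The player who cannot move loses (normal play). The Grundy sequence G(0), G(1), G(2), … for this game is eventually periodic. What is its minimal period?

5

n :  0  1  2  3  4  5  6  7  8  9 10 11 12 13 14
G :  0  1  2  3  4  0  1  2  3  4  0  1  2  3  4
G(n+5) = G(n) holds for n = 0,…,3 (a full window of length max(S) = 4), so the sequence is purely periodic with period 5.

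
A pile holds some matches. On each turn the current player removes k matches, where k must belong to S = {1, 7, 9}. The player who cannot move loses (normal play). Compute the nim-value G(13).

n :  0  1  2  3  4  5  6  7  8  9 10 11 12 13
G :  0  1  0  1  0  1  0  1  0  1  0  1  0  1

1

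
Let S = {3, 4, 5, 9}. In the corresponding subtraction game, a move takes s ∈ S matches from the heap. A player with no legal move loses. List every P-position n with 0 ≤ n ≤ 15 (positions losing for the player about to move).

n :  0  1  2  3  4  5  6  7  8  9 10 11 12 13 14 15
G :  0  0  0  1  1  1  2  2  0  3  3  1  4  2  0  0
P-positions are exactly the n with G(n) = 0.

0, 1, 2, 8, 14, 15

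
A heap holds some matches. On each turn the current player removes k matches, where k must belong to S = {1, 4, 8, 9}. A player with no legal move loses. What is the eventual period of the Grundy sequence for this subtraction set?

17

n :  0  1  2  3  4  5  6  7  8  9 10 11 12 13 14 15 16 17 18 19 20 21 22 23 24 25 26 27 28 29 30 31 32 33 34 35
G :  0  1  0  1  2  0  1  0  1  2  3  2  0  1  2  3  2  0  1  0  1  2  0  1  0  1  2  3  2  0  1  2  3  2  0  1
G(n+17) = G(n) holds for n = 0,…,8 (a full window of length max(S) = 9), so the sequence is purely periodic with period 17.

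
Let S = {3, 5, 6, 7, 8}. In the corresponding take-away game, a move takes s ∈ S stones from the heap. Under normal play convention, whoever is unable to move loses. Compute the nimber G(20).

G(0) = 0
G(1) = mex{} = 0
G(2) = mex{} = 0
G(3) = mex{0} = 1
G(4) = mex{0} = 1
G(5) = mex{0,0} = 1
G(6) = mex{1,0,0} = 2
G(7) = mex{1,0,0,0} = 2
G(8) = mex{1,1,0,0,0} = 2
G(9) = mex{2,1,1,0,0} = 3
G(10) = mex{2,1,1,1,0} = 3
G(11) = mex{2,2,1,1,1} = 0
G(12) = mex{3,2,2,1,1} = 0
G(13) = mex{3,2,2,2,1} = 0
G(14) = mex{0,3,2,2,2} = 1
G(15) = mex{0,3,3,2,2} = 1
G(16) = mex{0,0,3,3,2} = 1
G(17) = mex{1,0,0,3,3} = 2
G(18) = mex{1,0,0,0,3} = 2
G(19) = mex{1,1,0,0,0} = 2
G(20) = mex{2,1,1,0,0} = 3

3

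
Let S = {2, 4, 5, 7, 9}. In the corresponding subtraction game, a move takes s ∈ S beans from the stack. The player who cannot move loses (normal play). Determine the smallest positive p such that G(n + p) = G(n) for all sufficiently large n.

G(0) = 0
G(1) = mex{} = 0
G(2) = mex{0} = 1
G(3) = mex{0} = 1
G(4) = mex{1,0} = 2
G(5) = mex{1,0,0} = 2
G(6) = mex{2,1,0} = 3
G(7) = mex{2,1,1,0} = 3
G(8) = mex{3,2,1,0} = 4
G(9) = mex{3,2,2,1,0} = 4
G(10) = mex{4,3,2,1,0} = 5
G(11) = mex{4,3,3,2,1} = 0
G(12) = mex{5,4,3,2,1} = 0
G(13) = mex{0,4,4,3,2} = 1
G(14) = mex{0,5,4,3,2} = 1
G(15) = mex{1,0,5,4,3} = 2
G(16) = mex{1,0,0,4,3} = 2
G(17) = mex{2,1,0,5,4} = 3
G(18) = mex{2,1,1,0,4} = 3
G(19) = mex{3,2,1,0,5} = 4
G(20) = mex{3,2,2,1,0} = 4
G(21) = mex{4,3,2,1,0} = 5
G(22) = mex{4,3,3,2,1} = 0
G(23) = mex{5,4,3,2,1} = 0
G(n+11) = G(n) holds for n = 0,…,8 (a full window of length max(S) = 9), so the sequence is purely periodic with period 11.

11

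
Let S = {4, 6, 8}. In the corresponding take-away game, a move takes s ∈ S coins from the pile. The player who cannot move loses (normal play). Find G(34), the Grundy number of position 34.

n :  0  1  2  3  4  5  6  7  8  9 10 11 12 13 14 15 16 17 18 19 20 21 22 23 24 25 26 27 28 29 30 31 32 33 34
G :  0  0  0  0  1  1  1  1  2  2  2  2  0  0  0  0  1  1  1  1  2  2  2  2  0  0  0  0  1  1  1  1  2  2  2

2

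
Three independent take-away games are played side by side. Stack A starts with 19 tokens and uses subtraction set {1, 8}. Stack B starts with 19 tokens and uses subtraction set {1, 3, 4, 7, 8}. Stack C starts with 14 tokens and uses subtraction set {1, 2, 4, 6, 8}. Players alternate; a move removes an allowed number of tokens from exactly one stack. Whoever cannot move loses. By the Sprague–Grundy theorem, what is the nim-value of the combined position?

Stack A, S = {1, 8}:
n :  0  1  2  3  4  5  6  7  8  9 10 11 12 13 14 15 16 17 18 19
G :  0  1  0  1  0  1  0  1  2  0  1  0  1  0  1  0  1  2  0  1
G_A(19) = 1.
Stack B, S = {1, 3, 4, 7, 8}:
G(0) = 0
G(1) = mex{0} = 1
G(2) = mex{1} = 0
G(3) = mex{0,0} = 1
G(4) = mex{1,1,0} = 2
G(5) = mex{2,0,1} = 3
G(6) = mex{3,1,0} = 2
G(7) = mex{2,2,1,0} = 3
G(8) = mex{3,3,2,1,0} = 4
G(9) = mex{4,2,3,0,1} = 5
G(10) = mex{5,3,2,1,0} = 4
G(11) = mex{4,4,3,2,1} = 0
G(12) = mex{0,5,4,3,2} = 1
G(13) = mex{1,4,5,2,3} = 0
G(14) = mex{0,0,4,3,2} = 1
G(15) = mex{1,1,0,4,3} = 2
G(16) = mex{2,0,1,5,4} = 3
G(17) = mex{3,1,0,4,5} = 2
G(18) = mex{2,2,1,0,4} = 3
G(19) = mex{3,3,2,1,0} = 4
G_B(19) = 4.
Stack C, S = {1, 2, 4, 6, 8}:
G(0) = 0
G(1) = mex{0} = 1
G(2) = mex{1,0} = 2
G(3) = mex{2,1} = 0
G(4) = mex{0,2,0} = 1
G(5) = mex{1,0,1} = 2
G(6) = mex{2,1,2,0} = 3
G(7) = mex{3,2,0,1} = 4
G(8) = mex{4,3,1,2,0} = 5
G(9) = mex{5,4,2,0,1} = 3
G(10) = mex{3,5,3,1,2} = 0
G(11) = mex{0,3,4,2,0} = 1
G(12) = mex{1,0,5,3,1} = 2
G(13) = mex{2,1,3,4,2} = 0
G(14) = mex{0,2,0,5,3} = 1
G_C(14) = 1.
Combined Grundy value = 1 ⊕ 4 ⊕ 1 = 4.

4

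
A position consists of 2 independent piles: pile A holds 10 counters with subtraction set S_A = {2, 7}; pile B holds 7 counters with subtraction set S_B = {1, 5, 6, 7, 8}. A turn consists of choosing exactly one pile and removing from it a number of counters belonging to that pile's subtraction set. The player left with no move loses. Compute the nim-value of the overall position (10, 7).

3

Pile A, S = {2, 7}:
n :  0  1  2  3  4  5  6  7  8  9 10
G :  0  0  1  1  0  0  1  1  2  0  0
G_A(10) = 0.
Pile B, S = {1, 5, 6, 7, 8}:
G(0) = 0
G(1) = mex{0} = 1
G(2) = mex{1} = 0
G(3) = mex{0} = 1
G(4) = mex{1} = 0
G(5) = mex{0,0} = 1
G(6) = mex{1,1,0} = 2
G(7) = mex{2,0,1,0} = 3
G_B(7) = 3.
Combined Grundy value = 0 ⊕ 3 = 3.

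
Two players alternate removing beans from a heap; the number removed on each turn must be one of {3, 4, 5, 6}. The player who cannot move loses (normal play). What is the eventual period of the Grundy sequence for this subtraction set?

G(0) = 0
G(1) = mex{} = 0
G(2) = mex{} = 0
G(3) = mex{0} = 1
G(4) = mex{0,0} = 1
G(5) = mex{0,0,0} = 1
G(6) = mex{1,0,0,0} = 2
G(7) = mex{1,1,0,0} = 2
G(8) = mex{1,1,1,0} = 2
G(9) = mex{2,1,1,1} = 0
G(10) = mex{2,2,1,1} = 0
G(11) = mex{2,2,2,1} = 0
G(12) = mex{0,2,2,2} = 1
G(13) = mex{0,0,2,2} = 1
G(14) = mex{0,0,0,2} = 1
G(15) = mex{1,0,0,0} = 2
G(16) = mex{1,1,0,0} = 2
G(17) = mex{1,1,1,0} = 2
G(18) = mex{2,1,1,1} = 0
G(19) = mex{2,2,1,1} = 0
G(n+9) = G(n) holds for n = 0,…,5 (a full window of length max(S) = 6), so the sequence is purely periodic with period 9.

9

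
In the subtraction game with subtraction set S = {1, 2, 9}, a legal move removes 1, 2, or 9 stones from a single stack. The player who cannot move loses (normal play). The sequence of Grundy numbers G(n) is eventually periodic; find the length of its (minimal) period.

n :  0  1  2  3  4  5  6  7  8  9 10 11 12 13 14 15 16 17 18 19 20 21
G :  0  1  2  0  1  2  0  1  2  3  0  1  2  0  1  2  0  1  2  3  0  1
G(n+10) = G(n) holds for n = 0,…,8 (a full window of length max(S) = 9), so the sequence is purely periodic with period 10.

10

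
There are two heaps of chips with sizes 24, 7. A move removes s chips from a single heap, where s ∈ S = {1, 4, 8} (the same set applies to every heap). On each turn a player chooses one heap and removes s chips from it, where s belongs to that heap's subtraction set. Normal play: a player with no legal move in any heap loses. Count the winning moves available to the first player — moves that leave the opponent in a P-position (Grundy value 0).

All heaps use S = {1, 4, 8}:
G(0) = 0
G(1) = mex{0} = 1
G(2) = mex{1} = 0
G(3) = mex{0} = 1
G(4) = mex{1,0} = 2
G(5) = mex{2,1} = 0
G(6) = mex{0,0} = 1
G(7) = mex{1,1} = 0
G(8) = mex{0,2,0} = 1
G(9) = mex{1,0,1} = 2
G(10) = mex{2,1,0} = 3
G(11) = mex{3,0,1} = 2
G(12) = mex{2,1,2} = 0
G(13) = mex{0,2,0} = 1
G(14) = mex{1,3,1} = 0
G(15) = mex{0,2,0} = 1
G(16) = mex{1,0,1} = 2
G(17) = mex{2,1,2} = 0
G(18) = mex{0,0,3} = 1
G(19) = mex{1,1,2} = 0
G(20) = mex{0,2,0} = 1
G(21) = mex{1,0,1} = 2
G(22) = mex{2,1,0} = 3
G(23) = mex{3,0,1} = 2
G(24) = mex{2,1,2} = 0
Heap A: G(24) = 0.
Heap B: G(7) = 0.
Combined Grundy value = 0 ⊕ 0 = 0.
A winning move leaves total XOR = 0, i.e. changes one component's Grundy value g to g ⊕ X where X is the current total.
Heap A: target g' = 0⊕0 = 0, but every legal move changes the Grundy value (mex property), so 0 moves.
Heap B: target g' = 0⊕0 = 0, but every legal move changes the Grundy value (mex property), so 0 moves.

0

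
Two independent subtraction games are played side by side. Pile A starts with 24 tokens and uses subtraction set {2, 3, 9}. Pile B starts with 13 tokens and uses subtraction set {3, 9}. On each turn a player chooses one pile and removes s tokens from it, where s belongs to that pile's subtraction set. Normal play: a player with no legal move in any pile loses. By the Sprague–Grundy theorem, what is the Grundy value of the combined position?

1

Pile A, S = {2, 3, 9}:
G(0) = 0
G(1) = mex{} = 0
G(2) = mex{0} = 1
G(3) = mex{0,0} = 1
G(4) = mex{1,0} = 2
G(5) = mex{1,1} = 0
G(6) = mex{2,1} = 0
G(7) = mex{0,2} = 1
G(8) = mex{0,0} = 1
G(9) = mex{1,0,0} = 2
G(10) = mex{1,1,0} = 2
G(11) = mex{2,1,1} = 0
G(12) = mex{2,2,1} = 0
G(13) = mex{0,2,2} = 1
G(14) = mex{0,0,0} = 1
G(15) = mex{1,0,0} = 2
G(16) = mex{1,1,1} = 0
G(17) = mex{2,1,1} = 0
G(18) = mex{0,2,2} = 1
G(19) = mex{0,0,2} = 1
G(20) = mex{1,0,0} = 2
G(21) = mex{1,1,0} = 2
G(22) = mex{2,1,1} = 0
G(23) = mex{2,2,1} = 0
G(24) = mex{0,2,2} = 1
G_A(24) = 1.
Pile B, S = {3, 9}:
n :  0  1  2  3  4  5  6  7  8  9 10 11 12 13
G :  0  0  0  1  1  1  0  0  0  1  1  1  0  0
G_B(13) = 0.
Combined Grundy value = 1 ⊕ 0 = 1.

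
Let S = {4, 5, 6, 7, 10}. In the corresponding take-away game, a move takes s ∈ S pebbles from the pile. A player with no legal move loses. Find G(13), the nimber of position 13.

n :  0  1  2  3  4  5  6  7  8  9 10 11 12 13
G :  0  0  0  0  1  1  1  1  2  2  2  2  3  3

3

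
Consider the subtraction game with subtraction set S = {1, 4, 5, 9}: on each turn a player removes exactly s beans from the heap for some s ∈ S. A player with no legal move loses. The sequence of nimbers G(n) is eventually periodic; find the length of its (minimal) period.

n :  0  1  2  3  4  5  6  7  8  9 10 11 12 13 14 15 16 17 18
G :  0  1  0  1  2  3  2  3  0  1  0  1  2  3  2  3  0  1  0
G(n+8) = G(n) holds for n = 0,…,8 (a full window of length max(S) = 9), so the sequence is purely periodic with period 8.

8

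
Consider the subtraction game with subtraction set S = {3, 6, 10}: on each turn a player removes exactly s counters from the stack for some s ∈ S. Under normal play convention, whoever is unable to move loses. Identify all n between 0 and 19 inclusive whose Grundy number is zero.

n :  0  1  2  3  4  5  6  7  8  9 10 11 12 13 14 15 16 17 18 19
G :  0  0  0  1  1  1  2  2  2  0  3  3  1  0  0  2  1  1  0  2
P-positions are exactly the n with G(n) = 0.

0, 1, 2, 9, 13, 14, 18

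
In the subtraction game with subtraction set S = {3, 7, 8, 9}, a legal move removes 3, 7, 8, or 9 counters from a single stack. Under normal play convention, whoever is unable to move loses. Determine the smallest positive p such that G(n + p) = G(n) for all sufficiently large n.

n :  0  1  2  3  4  5  6  7  8  9 10 11 12 13 14 15 16 17 18 19 20 21 22 23 24 25 26 27 28 29 30 31 32 33
G :  0  0  0  1  1  1  0  2  2  1  3  3  0  2  4  1  0  0  0  1  1  1  0  2  2  1  3  3  0  2  4  1  0  0
G(n+16) = G(n) holds for n = 0,…,8 (a full window of length max(S) = 9), so the sequence is purely periodic with period 16.

16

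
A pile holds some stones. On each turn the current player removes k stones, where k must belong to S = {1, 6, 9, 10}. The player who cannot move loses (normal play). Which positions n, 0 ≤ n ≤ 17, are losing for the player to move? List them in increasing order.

G(0) = 0
G(1) = mex{0} = 1
G(2) = mex{1} = 0
G(3) = mex{0} = 1
G(4) = mex{1} = 0
G(5) = mex{0} = 1
G(6) = mex{1,0} = 2
G(7) = mex{2,1} = 0
G(8) = mex{0,0} = 1
G(9) = mex{1,1,0} = 2
G(10) = mex{2,0,1,0} = 3
G(11) = mex{3,1,0,1} = 2
G(12) = mex{2,2,1,0} = 3
G(13) = mex{3,0,0,1} = 2
G(14) = mex{2,1,1,0} = 3
G(15) = mex{3,2,2,1} = 0
G(16) = mex{0,3,0,2} = 1
G(17) = mex{1,2,1,0} = 3
P-positions are exactly the n with G(n) = 0.

0, 2, 4, 7, 15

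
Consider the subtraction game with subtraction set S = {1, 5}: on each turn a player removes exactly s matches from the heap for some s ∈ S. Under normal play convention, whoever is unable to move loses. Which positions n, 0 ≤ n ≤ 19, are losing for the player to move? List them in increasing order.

0, 2, 4, 6, 8, 10, 12, 14, 16, 18

n :  0  1  2  3  4  5  6  7  8  9 10 11 12 13 14 15 16 17 18 19
G :  0  1  0  1  0  1  0  1  0  1  0  1  0  1  0  1  0  1  0  1
P-positions are exactly the n with G(n) = 0.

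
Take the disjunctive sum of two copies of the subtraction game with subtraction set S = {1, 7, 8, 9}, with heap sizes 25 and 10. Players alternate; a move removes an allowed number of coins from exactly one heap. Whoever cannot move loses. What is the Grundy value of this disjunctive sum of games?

1

All heaps use S = {1, 7, 8, 9}:
n :  0  1  2  3  4  5  6  7  8  9 10 11 12 13 14 15 16 17 18 19 20 21 22 23 24 25
G :  0  1  0  1  0  1  0  1  2  3  2  3  2  3  2  3  0  1  0  1  0  1  0  1  2  3
Heap A: G(25) = 3.
Heap B: G(10) = 2.
Combined Grundy value = 3 ⊕ 2 = 1.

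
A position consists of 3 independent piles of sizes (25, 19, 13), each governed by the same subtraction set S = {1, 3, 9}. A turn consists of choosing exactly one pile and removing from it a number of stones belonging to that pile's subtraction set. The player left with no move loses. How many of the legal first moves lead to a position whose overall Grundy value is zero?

All piles use S = {1, 3, 9}:
G(0) = 0
G(1) = mex{0} = 1
G(2) = mex{1} = 0
G(3) = mex{0,0} = 1
G(4) = mex{1,1} = 0
G(5) = mex{0,0} = 1
G(6) = mex{1,1} = 0
G(7) = mex{0,0} = 1
G(8) = mex{1,1} = 0
G(9) = mex{0,0,0} = 1
G(10) = mex{1,1,1} = 0
G(11) = mex{0,0,0} = 1
G(12) = mex{1,1,1} = 0
G(13) = mex{0,0,0} = 1
G(14) = mex{1,1,1} = 0
G(15) = mex{0,0,0} = 1
G(16) = mex{1,1,1} = 0
G(17) = mex{0,0,0} = 1
G(18) = mex{1,1,1} = 0
G(19) = mex{0,0,0} = 1
G(20) = mex{1,1,1} = 0
G(21) = mex{0,0,0} = 1
G(22) = mex{1,1,1} = 0
G(23) = mex{0,0,0} = 1
G(24) = mex{1,1,1} = 0
G(25) = mex{0,0,0} = 1
Pile A: G(25) = 1.
Pile B: G(19) = 1.
Pile C: G(13) = 1.
Combined Grundy value = 1 ⊕ 1 ⊕ 1 = 1.
A winning move leaves total XOR = 0, i.e. changes one component's Grundy value g to g ⊕ X where X is the current total.
Pile A: need g' = 1⊕1 = 0. Options: 25−1→G=0, 25−3→G=0, 25−9→G=0. Hits: 3.
Pile B: need g' = 1⊕1 = 0. Options: 19−1→G=0, 19−3→G=0, 19−9→G=0. Hits: 3.
Pile C: need g' = 1⊕1 = 0. Options: 13−1→G=0, 13−3→G=0, 13−9→G=0. Hits: 3.

9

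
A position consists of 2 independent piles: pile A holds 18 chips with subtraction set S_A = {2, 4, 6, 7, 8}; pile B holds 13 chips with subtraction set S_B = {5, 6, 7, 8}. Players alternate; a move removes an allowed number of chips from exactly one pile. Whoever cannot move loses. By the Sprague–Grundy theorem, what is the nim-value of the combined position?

Pile A, S = {2, 4, 6, 7, 8}:
n :  0  1  2  3  4  5  6  7  8  9 10 11 12 13 14 15 16 17 18
G :  0  0  1  1  2  2  3  3  4  4  0  0  1  1  2  2  3  3  4
G_A(18) = 4.
Pile B, S = {5, 6, 7, 8}:
n :  0  1  2  3  4  5  6  7  8  9 10 11 12 13
G :  0  0  0  0  0  1  1  1  1  1  2  2  2  0
G_B(13) = 0.
Combined Grundy value = 4 ⊕ 0 = 4.

4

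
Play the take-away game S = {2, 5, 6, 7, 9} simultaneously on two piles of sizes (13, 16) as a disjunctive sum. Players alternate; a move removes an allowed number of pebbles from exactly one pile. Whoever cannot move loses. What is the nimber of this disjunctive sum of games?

All piles use S = {2, 5, 6, 7, 9}:
n :  0  1  2  3  4  5  6  7  8  9 10 11 12 13 14 15 16
G :  0  0  1  1  0  2  1  3  2  2  3  3  0  4  1  0  0
Pile A: G(13) = 4.
Pile B: G(16) = 0.
Combined Grundy value = 4 ⊕ 0 = 4.

4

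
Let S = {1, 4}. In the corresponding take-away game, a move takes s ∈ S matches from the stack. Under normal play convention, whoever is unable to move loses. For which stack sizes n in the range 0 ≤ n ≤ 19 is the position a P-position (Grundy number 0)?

G(0) = 0
G(1) = mex{0} = 1
G(2) = mex{1} = 0
G(3) = mex{0} = 1
G(4) = mex{1,0} = 2
G(5) = mex{2,1} = 0
G(6) = mex{0,0} = 1
G(7) = mex{1,1} = 0
G(8) = mex{0,2} = 1
G(9) = mex{1,0} = 2
G(10) = mex{2,1} = 0
G(11) = mex{0,0} = 1
G(12) = mex{1,1} = 0
G(13) = mex{0,2} = 1
G(14) = mex{1,0} = 2
G(15) = mex{2,1} = 0
G(16) = mex{0,0} = 1
G(17) = mex{1,1} = 0
G(18) = mex{0,2} = 1
G(19) = mex{1,0} = 2
P-positions are exactly the n with G(n) = 0.

0, 2, 5, 7, 10, 12, 15, 17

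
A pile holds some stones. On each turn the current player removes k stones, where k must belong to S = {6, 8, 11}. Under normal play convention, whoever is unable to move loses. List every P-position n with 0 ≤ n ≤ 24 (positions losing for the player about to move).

n :  0  1  2  3  4  5  6  7  8  9 10 11 12 13 14 15 16 17 18 19 20 21 22 23 24
G :  0  0  0  0  0  0  1  1  1  1  1  1  2  2  2  2  2  0  0  0  0  0  0  1  1
P-positions are exactly the n with G(n) = 0.

0, 1, 2, 3, 4, 5, 17, 18, 19, 20, 21, 22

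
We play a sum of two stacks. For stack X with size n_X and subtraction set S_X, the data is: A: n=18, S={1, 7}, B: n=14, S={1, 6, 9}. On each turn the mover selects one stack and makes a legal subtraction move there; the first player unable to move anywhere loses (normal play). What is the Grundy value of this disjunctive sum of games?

0

Stack A, S = {1, 7}:
G(0) = 0
G(1) = mex{0} = 1
G(2) = mex{1} = 0
G(3) = mex{0} = 1
G(4) = mex{1} = 0
G(5) = mex{0} = 1
G(6) = mex{1} = 0
G(7) = mex{0,0} = 1
G(8) = mex{1,1} = 0
G(9) = mex{0,0} = 1
G(10) = mex{1,1} = 0
G(11) = mex{0,0} = 1
G(12) = mex{1,1} = 0
G(13) = mex{0,0} = 1
G(14) = mex{1,1} = 0
G(15) = mex{0,0} = 1
G(16) = mex{1,1} = 0
G(17) = mex{0,0} = 1
G(18) = mex{1,1} = 0
G_A(18) = 0.
Stack B, S = {1, 6, 9}:
n :  0  1  2  3  4  5  6  7  8  9 10 11 12 13 14
G :  0  1  0  1  0  1  2  0  1  2  3  2  0  1  0
G_B(14) = 0.
Combined Grundy value = 0 ⊕ 0 = 0.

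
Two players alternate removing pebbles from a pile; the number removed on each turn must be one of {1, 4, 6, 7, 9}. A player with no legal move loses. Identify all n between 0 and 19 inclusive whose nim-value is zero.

n :  0  1  2  3  4  5  6  7  8  9 10 11 12 13 14 15 16 17 18 19
G :  0  1  0  1  2  0  1  2  3  2  0  1  2  0  1  0  1  2  0  1
P-positions are exactly the n with G(n) = 0.

0, 2, 5, 10, 13, 15, 18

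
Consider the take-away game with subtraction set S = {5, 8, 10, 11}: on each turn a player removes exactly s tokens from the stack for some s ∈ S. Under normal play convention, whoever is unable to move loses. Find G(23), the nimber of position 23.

n :  0  1  2  3  4  5  6  7  8  9 10 11 12 13 14 15 16 17 18 19 20 21 22 23
G :  0  0  0  0  0  1  1  1  1  1  2  2  2  2  2  3  0  0  0  0  0  1  1  1

1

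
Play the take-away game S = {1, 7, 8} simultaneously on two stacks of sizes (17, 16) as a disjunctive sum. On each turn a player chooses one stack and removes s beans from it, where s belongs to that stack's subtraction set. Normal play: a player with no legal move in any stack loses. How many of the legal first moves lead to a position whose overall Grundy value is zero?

2

All stacks use S = {1, 7, 8}:
G(0) = 0
G(1) = mex{0} = 1
G(2) = mex{1} = 0
G(3) = mex{0} = 1
G(4) = mex{1} = 0
G(5) = mex{0} = 1
G(6) = mex{1} = 0
G(7) = mex{0,0} = 1
G(8) = mex{1,1,0} = 2
G(9) = mex{2,0,1} = 3
G(10) = mex{3,1,0} = 2
G(11) = mex{2,0,1} = 3
G(12) = mex{3,1,0} = 2
G(13) = mex{2,0,1} = 3
G(14) = mex{3,1,0} = 2
G(15) = mex{2,2,1} = 0
G(16) = mex{0,3,2} = 1
G(17) = mex{1,2,3} = 0
Stack A: G(17) = 0.
Stack B: G(16) = 1.
Combined Grundy value = 0 ⊕ 1 = 1.
A winning move leaves total XOR = 0, i.e. changes one component's Grundy value g to g ⊕ X where X is the current total.
Stack A: need g' = 0⊕1 = 1. Options: 17−1→G=1, 17−7→G=2, 17−8→G=3. Hits: 1.
Stack B: need g' = 1⊕1 = 0. Options: 16−1→G=0, 16−7→G=3, 16−8→G=2. Hits: 1.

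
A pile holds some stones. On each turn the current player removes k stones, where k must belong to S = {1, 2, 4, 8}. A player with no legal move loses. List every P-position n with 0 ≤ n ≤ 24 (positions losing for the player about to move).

n :  0  1  2  3  4  5  6  7  8  9 10 11 12 13 14 15 16 17 18 19 20 21 22 23 24
G :  0  1  2  0  1  2  0  1  2  0  1  2  0  1  2  0  1  2  0  1  2  0  1  2  0
P-positions are exactly the n with G(n) = 0.

0, 3, 6, 9, 12, 15, 18, 21, 24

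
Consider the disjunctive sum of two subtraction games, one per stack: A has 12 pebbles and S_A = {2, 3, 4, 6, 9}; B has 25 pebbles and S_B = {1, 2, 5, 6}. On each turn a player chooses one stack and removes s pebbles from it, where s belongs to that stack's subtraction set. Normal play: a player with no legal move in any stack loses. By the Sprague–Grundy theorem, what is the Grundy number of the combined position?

3

Stack A, S = {2, 3, 4, 6, 9}:
n :  0  1  2  3  4  5  6  7  8  9 10 11 12
G :  0  0  1  1  2  2  3  3  0  4  1  5  2
G_A(12) = 2.
Stack B, S = {1, 2, 5, 6}:
G(0) = 0
G(1) = mex{0} = 1
G(2) = mex{1,0} = 2
G(3) = mex{2,1} = 0
G(4) = mex{0,2} = 1
G(5) = mex{1,0,0} = 2
G(6) = mex{2,1,1,0} = 3
G(7) = mex{3,2,2,1} = 0
G(8) = mex{0,3,0,2} = 1
G(9) = mex{1,0,1,0} = 2
G(10) = mex{2,1,2,1} = 0
G(11) = mex{0,2,3,2} = 1
G(12) = mex{1,0,0,3} = 2
G(13) = mex{2,1,1,0} = 3
G(14) = mex{3,2,2,1} = 0
G(15) = mex{0,3,0,2} = 1
G(16) = mex{1,0,1,0} = 2
G(17) = mex{2,1,2,1} = 0
G(18) = mex{0,2,3,2} = 1
G(19) = mex{1,0,0,3} = 2
G(20) = mex{2,1,1,0} = 3
G(21) = mex{3,2,2,1} = 0
G(22) = mex{0,3,0,2} = 1
G(23) = mex{1,0,1,0} = 2
G(24) = mex{2,1,2,1} = 0
G(25) = mex{0,2,3,2} = 1
G_B(25) = 1.
Combined Grundy value = 2 ⊕ 1 = 3.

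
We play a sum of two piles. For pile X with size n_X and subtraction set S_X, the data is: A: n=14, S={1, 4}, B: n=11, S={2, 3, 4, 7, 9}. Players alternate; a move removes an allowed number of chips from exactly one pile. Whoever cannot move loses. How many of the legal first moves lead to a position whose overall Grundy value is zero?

2

Pile A, S = {1, 4}:
n :  0  1  2  3  4  5  6  7  8  9 10 11 12 13 14
G :  0  1  0  1  2  0  1  0  1  2  0  1  0  1  2
G_A(14) = 2.
Pile B, S = {2, 3, 4, 7, 9}:
G(0) = 0
G(1) = mex{} = 0
G(2) = mex{0} = 1
G(3) = mex{0,0} = 1
G(4) = mex{1,0,0} = 2
G(5) = mex{1,1,0} = 2
G(6) = mex{2,1,1} = 0
G(7) = mex{2,2,1,0} = 3
G(8) = mex{0,2,2,0} = 1
G(9) = mex{3,0,2,1,0} = 4
G(10) = mex{1,3,0,1,0} = 2
G(11) = mex{4,1,3,2,1} = 0
G_B(11) = 0.
Combined Grundy value = 2 ⊕ 0 = 2.
A winning move leaves total XOR = 0, i.e. changes one component's Grundy value g to g ⊕ X where X is the current total.
Pile A: need g' = 2⊕2 = 0. Options: 14−1→G=1, 14−4→G=0. Hits: 1.
Pile B: need g' = 0⊕2 = 2. Options: 11−2→G=4, 11−3→G=1, 11−4→G=3, 11−7→G=2, 11−9→G=1. Hits: 1.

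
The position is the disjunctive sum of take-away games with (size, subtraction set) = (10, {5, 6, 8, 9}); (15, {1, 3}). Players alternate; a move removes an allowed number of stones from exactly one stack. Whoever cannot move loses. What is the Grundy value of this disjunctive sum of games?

Stack A, S = {5, 6, 8, 9}:
G(0) = 0
G(1) = mex{} = 0
G(2) = mex{} = 0
G(3) = mex{} = 0
G(4) = mex{} = 0
G(5) = mex{0} = 1
G(6) = mex{0,0} = 1
G(7) = mex{0,0} = 1
G(8) = mex{0,0,0} = 1
G(9) = mex{0,0,0,0} = 1
G(10) = mex{1,0,0,0} = 2
G_A(10) = 2.
Stack B, S = {1, 3}:
G(0) = 0
G(1) = mex{0} = 1
G(2) = mex{1} = 0
G(3) = mex{0,0} = 1
G(4) = mex{1,1} = 0
G(5) = mex{0,0} = 1
G(6) = mex{1,1} = 0
G(7) = mex{0,0} = 1
G(8) = mex{1,1} = 0
G(9) = mex{0,0} = 1
G(10) = mex{1,1} = 0
G(11) = mex{0,0} = 1
G(12) = mex{1,1} = 0
G(13) = mex{0,0} = 1
G(14) = mex{1,1} = 0
G(15) = mex{0,0} = 1
G_B(15) = 1.
Combined Grundy value = 2 ⊕ 1 = 3.

3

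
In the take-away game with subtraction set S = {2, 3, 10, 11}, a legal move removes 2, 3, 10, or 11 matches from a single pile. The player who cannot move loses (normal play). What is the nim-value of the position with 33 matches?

n :  0  1  2  3  4  5  6  7  8  9 10 11 12 13 14 15 16 17 18 19 20 21 22 23 24 25 26 27 28 29 30 31 32 33
G :  0  0  1  1  2  0  0  1  1  2  2  3  3  0  0  1  1  2  0  0  1  1  2  2  3  3  0  0  1  1  2  0  0  1

1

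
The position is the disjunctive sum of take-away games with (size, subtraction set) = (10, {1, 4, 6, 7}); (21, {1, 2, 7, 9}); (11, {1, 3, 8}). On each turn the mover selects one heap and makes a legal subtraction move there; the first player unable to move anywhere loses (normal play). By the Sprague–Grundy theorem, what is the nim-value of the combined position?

Heap A, S = {1, 4, 6, 7}:
n :  0  1  2  3  4  5  6  7  8  9 10
G :  0  1  0  1  2  0  1  2  3  2  0
G_A(10) = 0.
Heap B, S = {1, 2, 7, 9}:
G(0) = 0
G(1) = mex{0} = 1
G(2) = mex{1,0} = 2
G(3) = mex{2,1} = 0
G(4) = mex{0,2} = 1
G(5) = mex{1,0} = 2
G(6) = mex{2,1} = 0
G(7) = mex{0,2,0} = 1
G(8) = mex{1,0,1} = 2
G(9) = mex{2,1,2,0} = 3
G(10) = mex{3,2,0,1} = 4
G(11) = mex{4,3,1,2} = 0
G(12) = mex{0,4,2,0} = 1
G(13) = mex{1,0,0,1} = 2
G(14) = mex{2,1,1,2} = 0
G(15) = mex{0,2,2,0} = 1
G(16) = mex{1,0,3,1} = 2
G(17) = mex{2,1,4,2} = 0
G(18) = mex{0,2,0,3} = 1
G(19) = mex{1,0,1,4} = 2
G(20) = mex{2,1,2,0} = 3
G(21) = mex{3,2,0,1} = 4
G_B(21) = 4.
Heap C, S = {1, 3, 8}:
G(0) = 0
G(1) = mex{0} = 1
G(2) = mex{1} = 0
G(3) = mex{0,0} = 1
G(4) = mex{1,1} = 0
G(5) = mex{0,0} = 1
G(6) = mex{1,1} = 0
G(7) = mex{0,0} = 1
G(8) = mex{1,1,0} = 2
G(9) = mex{2,0,1} = 3
G(10) = mex{3,1,0} = 2
G(11) = mex{2,2,1} = 0
G_C(11) = 0.
Combined Grundy value = 0 ⊕ 4 ⊕ 0 = 4.

4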